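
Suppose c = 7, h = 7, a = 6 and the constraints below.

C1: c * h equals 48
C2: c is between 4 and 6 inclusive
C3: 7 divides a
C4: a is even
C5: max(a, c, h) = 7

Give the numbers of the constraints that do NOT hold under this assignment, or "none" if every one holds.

Constraints 1, 2, and 3 are violated.

C1: c * h = 7 * 7 = 49, not 48  fails
C2: c = 7 is outside [4, 6]  fails
C3: 6 = 7*0 + 6, so 7 does not divide 6  fails
C4: a = 6 is even  holds
C5: max(6, 7, 7) = 7  holds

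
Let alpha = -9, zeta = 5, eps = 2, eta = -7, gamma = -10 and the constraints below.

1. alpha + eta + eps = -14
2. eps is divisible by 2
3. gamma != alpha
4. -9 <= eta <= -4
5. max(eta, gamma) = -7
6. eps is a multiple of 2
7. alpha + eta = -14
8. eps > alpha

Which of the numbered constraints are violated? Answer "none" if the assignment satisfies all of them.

No — constraint 7 is not satisfied.

1. alpha + eta + eps = -9 + (-7) + 2 = -14 — OK.
2. 2 / 2 = 1, so 2 divides 2 — OK.
3. gamma = -10, alpha = -9; distinct — OK.
4. eta = -7 lies in [-9, -4] — OK.
5. max(-7, -10) = -7 — OK.
6. 2 / 2 = 1, so 2 divides 2 — OK.
7. alpha + eta = -9 + (-7) = -16, not -14 — violated.
8. eps = 2, alpha = -9; 2 > -9 — OK.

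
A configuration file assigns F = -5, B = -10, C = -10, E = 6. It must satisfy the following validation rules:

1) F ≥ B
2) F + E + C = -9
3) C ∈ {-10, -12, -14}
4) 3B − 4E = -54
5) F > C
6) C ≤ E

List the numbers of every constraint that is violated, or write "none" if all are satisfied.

Yes — all constraints hold.

1) F = -5, B = -10; -5 ≥ -10  true
2) F + E + C = -5 + 6 + (-10) = -9  true
3) C = -10 is in {-10, -12, -14}  true
4) 3B − 4E = 3(-10) − 4(6) = -54  true
5) F = -5, C = -10; -5 > -10  true
6) C = -10, E = 6; -10 ≤ 6  true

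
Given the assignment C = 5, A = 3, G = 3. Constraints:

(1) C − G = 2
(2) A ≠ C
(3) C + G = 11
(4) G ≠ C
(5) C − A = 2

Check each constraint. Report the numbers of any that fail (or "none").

Violated: 3.

(1) C − G = 5 − 3 = 2  yes
(2) A = 3, C = 5; distinct  yes
(3) C + G = 5 + 3 = 8, not 11  no
(4) G = 3, C = 5; distinct  yes
(5) C − A = 5 − 3 = 2  yes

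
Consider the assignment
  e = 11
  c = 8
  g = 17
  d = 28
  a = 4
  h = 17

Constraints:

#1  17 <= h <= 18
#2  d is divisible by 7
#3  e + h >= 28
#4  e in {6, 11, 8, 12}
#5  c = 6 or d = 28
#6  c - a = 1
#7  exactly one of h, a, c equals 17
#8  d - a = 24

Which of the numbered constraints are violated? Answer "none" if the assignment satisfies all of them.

Violated: 6.

#1 h = 17 lies in [17, 18]  OK
#2 28 / 7 = 4, so 7 divides 28  OK
#3 e + h = 11 + 17 = 28; 28 ≥ 28  OK
#4 e = 11 is in {6, 11, 8, 12}  OK
#5 c = 8 ≠ 6, but d = 28 = 28 (second disjunct)  OK
#6 c - a = 8 - 4 = 4, not 1  FAIL
#7 h=17, a=4, c=8; 1 of them equals 17  OK
#8 d - a = 28 - 4 = 24  OK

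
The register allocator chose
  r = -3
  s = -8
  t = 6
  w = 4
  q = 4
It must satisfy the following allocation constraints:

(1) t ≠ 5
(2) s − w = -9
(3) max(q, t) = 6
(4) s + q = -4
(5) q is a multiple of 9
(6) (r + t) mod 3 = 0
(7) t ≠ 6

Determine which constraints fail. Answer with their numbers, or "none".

Constraints 2, 5, and 7 do not hold.

(1) t = 6, and 6 ≠ 5  ✓
(2) s − w = -8 − 4 = -12, not -9  ✗
(3) max(4, 6) = 6  ✓
(4) s + q = -8 + 4 = -4  ✓
(5) 4 = 9×0 + 4, so 9 does not divide 4  ✗
(6) r + t = 3; 3 mod 3 = 0  ✓
(7) t = 6, but 6 is required to differ  ✗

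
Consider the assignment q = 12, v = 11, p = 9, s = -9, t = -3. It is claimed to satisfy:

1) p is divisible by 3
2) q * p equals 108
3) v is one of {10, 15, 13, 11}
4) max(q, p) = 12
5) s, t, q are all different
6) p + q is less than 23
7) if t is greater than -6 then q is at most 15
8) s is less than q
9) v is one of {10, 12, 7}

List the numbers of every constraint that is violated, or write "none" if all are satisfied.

Constraint 9 does not hold.

1) 9 / 3 = 3, so 3 divides 9 — holds.
2) q * p = 12 * 9 = 108 — holds.
3) v = 11 is in {10, 15, 13, 11} — holds.
4) max(12, 9) = 12 — holds.
5) values -9, -3, 12 are pairwise distinct — holds.
6) p + q = 9 + 12 = 21; 21 < 23 — holds.
7) t = -3 > -6, so we need q ≤ 15; q = 12 ≤ 15 — holds.
8) s = -9, q = 12; -9 < 12 — holds.
9) v = 11 is not in {10, 12, 7} — does not hold.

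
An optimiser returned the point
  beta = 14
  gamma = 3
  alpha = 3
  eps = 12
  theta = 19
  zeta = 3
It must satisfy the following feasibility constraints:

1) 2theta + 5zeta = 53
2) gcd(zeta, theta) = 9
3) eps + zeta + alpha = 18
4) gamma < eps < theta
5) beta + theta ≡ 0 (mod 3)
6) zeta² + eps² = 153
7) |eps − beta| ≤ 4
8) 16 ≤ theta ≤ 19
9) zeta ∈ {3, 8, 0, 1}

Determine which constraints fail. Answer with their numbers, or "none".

1) 2theta + 5zeta = 2(19) + 5(3) = 53  ✔
2) gcd(3, 19) = 1, not 9  ✘
3) eps + zeta + alpha = 12 + 3 + 3 = 18  ✔
4) values 3 < 12 < 19  ✔
5) beta + theta = 33; 33 mod 3 = 0  ✔
6) zeta² + eps² = 3² + 12² = 9 + 144 = 153  ✔
7) |12 − 14| = 2; 2 ≤ 4  ✔
8) theta = 19 lies in [16, 19]  ✔
9) zeta = 3 is in {3, 8, 0, 1}  ✔

The assignment fails constraint 2.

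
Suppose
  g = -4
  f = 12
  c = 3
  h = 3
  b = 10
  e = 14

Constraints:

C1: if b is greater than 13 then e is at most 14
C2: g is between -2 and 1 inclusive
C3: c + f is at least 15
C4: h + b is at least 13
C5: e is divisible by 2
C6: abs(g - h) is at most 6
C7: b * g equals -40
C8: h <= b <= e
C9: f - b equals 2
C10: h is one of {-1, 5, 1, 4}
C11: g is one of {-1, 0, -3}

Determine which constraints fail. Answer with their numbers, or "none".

Violated: 2, 6, 10, and 11.

C1: b = 10, not > 13; antecedent false, conditional vacuously true — holds.
C2: g = -4 is outside [-2, 1] — fails.
C3: c + f = 3 + 12 = 15; 15 ≥ 15 — holds.
C4: h + b = 3 + 10 = 13; 13 ≥ 13 — holds.
C5: 14 / 2 = 7, so 2 divides 14 — holds.
C6: abs(-4 - 3) = 7; 7 > 6, exceeds bound 6 — fails.
C7: b * g = 10 * (-4) = -40 — holds.
C8: values 3 <= 10 <= 14 — holds.
C9: f - b = 12 - 10 = 2 — holds.
C10: h = 3 is not in {-1, 5, 1, 4} — fails.
C11: g = -4 is not in {-1, 0, -3} — fails.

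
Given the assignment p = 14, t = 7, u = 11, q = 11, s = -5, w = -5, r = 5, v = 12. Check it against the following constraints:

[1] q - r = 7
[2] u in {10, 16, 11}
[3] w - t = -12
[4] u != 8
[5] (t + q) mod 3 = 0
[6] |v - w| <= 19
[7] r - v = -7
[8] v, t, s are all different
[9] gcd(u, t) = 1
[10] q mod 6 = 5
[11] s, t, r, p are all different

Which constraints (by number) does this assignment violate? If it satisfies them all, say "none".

[1] q - r = 11 - 5 = 6, not 7 — fails.
[2] u = 11 is in {10, 16, 11} — holds.
[3] w - t = -5 - 7 = -12 — holds.
[4] u = 11, and 11 ≠ 8 — holds.
[5] t + q = 18; 18 mod 3 = 0 — holds.
[6] |12 - (-5)| = 17; 17 ≤ 19 — holds.
[7] r - v = 5 - 12 = -7 — holds.
[8] values 12, 7, -5 are pairwise distinct — holds.
[9] gcd(11, 7) = 1 — holds.
[10] 11 mod 6 = 5 — holds.
[11] values -5, 7, 5, 14 are pairwise distinct — holds.

Constraint 1 does not hold.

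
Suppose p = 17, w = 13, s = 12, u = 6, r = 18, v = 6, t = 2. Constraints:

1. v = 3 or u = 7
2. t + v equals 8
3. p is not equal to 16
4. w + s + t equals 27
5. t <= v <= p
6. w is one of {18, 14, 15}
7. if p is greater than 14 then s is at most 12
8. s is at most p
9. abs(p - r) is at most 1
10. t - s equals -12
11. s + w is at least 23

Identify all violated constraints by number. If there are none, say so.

Constraints 1, 6, and 10 do not hold.

1. v = 6 ≠ 3 and u = 6 ≠ 7; both disjuncts false  false
2. t + v = 2 + 6 = 8  true
3. p = 17, and 17 ≠ 16  true
4. w + s + t = 13 + 12 + 2 = 27  true
5. values 2 <= 6 <= 17  true
6. w = 13 is not in {18, 14, 15}  false
7. p = 17 > 14, so we need s ≤ 12; s = 12 ≤ 12  true
8. s = 12, p = 17; 12 ≤ 17  true
9. abs(17 - 18) = 1; 1 ≤ 1  true
10. t - s = 2 - 12 = -10, not -12  false
11. s + w = 12 + 13 = 25; 25 ≥ 23  true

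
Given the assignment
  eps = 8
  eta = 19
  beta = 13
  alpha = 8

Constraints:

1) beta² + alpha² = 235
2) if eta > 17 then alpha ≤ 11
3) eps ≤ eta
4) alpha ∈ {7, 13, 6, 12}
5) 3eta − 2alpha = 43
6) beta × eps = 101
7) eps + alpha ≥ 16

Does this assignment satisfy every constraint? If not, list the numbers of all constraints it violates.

No — constraints 1, 4, 5, and 6 are not satisfied.

1) beta² + alpha² = 13² + 8² = 169 + 64 = 233, not 235 — violated.
2) eta = 19 > 17, so we need alpha ≤ 11; alpha = 8 ≤ 11 — OK.
3) eps = 8, eta = 19; 8 ≤ 19 — OK.
4) alpha = 8 is not in {7, 13, 6, 12} — violated.
5) 3eta − 2alpha = 3(19) − 2(8) = 41, not 43 — violated.
6) beta × eps = 13 × 8 = 104, not 101 — violated.
7) eps + alpha = 8 + 8 = 16; 16 ≥ 16 — OK.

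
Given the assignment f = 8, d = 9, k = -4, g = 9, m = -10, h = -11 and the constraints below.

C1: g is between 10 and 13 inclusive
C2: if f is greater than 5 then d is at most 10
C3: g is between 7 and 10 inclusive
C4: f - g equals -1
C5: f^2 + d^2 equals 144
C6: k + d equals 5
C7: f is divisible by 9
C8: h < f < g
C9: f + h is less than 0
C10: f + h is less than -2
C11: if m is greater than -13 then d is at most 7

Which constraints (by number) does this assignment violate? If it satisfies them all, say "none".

Violated: 1, 5, 7, 11.

C1: g = 9 is outside [10, 13]  ✗
C2: f = 8 > 5, so we need d ≤ 10; d = 9 ≤ 10  ✓
C3: g = 9 lies in [7, 10]  ✓
C4: f - g = 8 - 9 = -1  ✓
C5: f^2 + d^2 = 8^2 + 9^2 = 64 + 81 = 145, not 144  ✗
C6: k + d = -4 + 9 = 5  ✓
C7: 8 = 9*0 + 8, so 9 does not divide 8  ✗
C8: values -11 < 8 < 9  ✓
C9: f + h = 8 + (-11) = -3; -3 < 0  ✓
C10: f + h = 8 + (-11) = -3; -3 < -2  ✓
C11: m = -10 > -13, so we need d ≤ 7; but d = 9 > 7  ✗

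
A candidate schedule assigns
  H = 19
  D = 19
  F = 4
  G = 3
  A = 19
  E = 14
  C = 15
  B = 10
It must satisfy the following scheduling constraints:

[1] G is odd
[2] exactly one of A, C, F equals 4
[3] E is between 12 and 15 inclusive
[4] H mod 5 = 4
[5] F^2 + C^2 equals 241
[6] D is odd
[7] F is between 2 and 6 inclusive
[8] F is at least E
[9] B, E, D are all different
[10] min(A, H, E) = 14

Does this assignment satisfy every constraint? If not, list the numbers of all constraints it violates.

Violated: 8.

[1] G = 3 is odd — OK.
[2] A=19, C=15, F=4; 1 of them equals 4 — OK.
[3] E = 14 lies in [12, 15] — OK.
[4] 19 mod 5 = 4 — OK.
[5] F^2 + C^2 = 4^2 + 15^2 = 16 + 225 = 241 — OK.
[6] D = 19 is odd — OK.
[7] F = 4 lies in [2, 6] — OK.
[8] F = 4, E = 14; 4 < 14 (want ≥) — violated.
[9] values 10, 14, 19 are pairwise distinct — OK.
[10] min(19, 19, 14) = 14 — OK.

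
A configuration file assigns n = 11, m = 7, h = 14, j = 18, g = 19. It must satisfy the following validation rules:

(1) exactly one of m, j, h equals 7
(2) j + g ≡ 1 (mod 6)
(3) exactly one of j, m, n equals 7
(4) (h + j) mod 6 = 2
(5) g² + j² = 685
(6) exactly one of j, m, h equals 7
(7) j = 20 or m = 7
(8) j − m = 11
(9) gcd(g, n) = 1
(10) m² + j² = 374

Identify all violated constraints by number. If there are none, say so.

(1) m=7, j=18, h=14; 1 of them equals 7 — holds.
(2) j + g = 37; 37 mod 6 = 1 — holds.
(3) j=18, m=7, n=11; 1 of them equals 7 — holds.
(4) h + j = 32; 32 mod 6 = 2 — holds.
(5) g² + j² = 19² + 18² = 361 + 324 = 685 — holds.
(6) j=18, m=7, h=14; 1 of them equals 7 — holds.
(7) j = 18 ≠ 20, but m = 7 = 7 (second disjunct) — holds.
(8) j − m = 18 − 7 = 11 — holds.
(9) gcd(19, 11) = 1 — holds.
(10) m² + j² = 7² + 18² = 49 + 324 = 373, not 374 — does not hold.

No — constraint 10 is not satisfied.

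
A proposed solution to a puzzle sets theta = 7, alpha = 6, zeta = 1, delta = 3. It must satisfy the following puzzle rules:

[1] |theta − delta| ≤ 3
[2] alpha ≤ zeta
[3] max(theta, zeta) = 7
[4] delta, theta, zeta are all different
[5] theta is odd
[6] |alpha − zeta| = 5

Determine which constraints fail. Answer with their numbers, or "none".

Constraints 1 and 2 do not hold.

[1] |7 − 3| = 4; 4 > 3, exceeds bound 3  FAIL
[2] alpha = 6, zeta = 1; 6 > 1 (want ≤)  FAIL
[3] max(7, 1) = 7  OK
[4] values 3, 7, 1 are pairwise distinct  OK
[5] theta = 7 is odd  OK
[6] |6 − 1| = 5  OK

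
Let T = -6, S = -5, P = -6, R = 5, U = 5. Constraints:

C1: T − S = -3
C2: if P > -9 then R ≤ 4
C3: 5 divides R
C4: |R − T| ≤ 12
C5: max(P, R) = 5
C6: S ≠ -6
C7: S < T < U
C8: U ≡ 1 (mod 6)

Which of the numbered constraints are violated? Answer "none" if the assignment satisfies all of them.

Constraints 1, 2, 7, 8 do not hold.

C1: T − S = -6 − (-5) = -1, not -3 — violated.
C2: P = -6 > -9, so we need R ≤ 4; but R = 5 > 4 — violated.
C3: 5 / 5 = 1, so 5 divides 5 — satisfied.
C4: |5 − (-6)| = 11; 11 ≤ 12 — satisfied.
C5: max(-6, 5) = 5 — satisfied.
C6: S = -5, and -5 ≠ -6 — satisfied.
C7: values -5, -6, 5; S = -5 is not < T = -6 — violated.
C8: 5 mod 6 = 5, not 1 — violated.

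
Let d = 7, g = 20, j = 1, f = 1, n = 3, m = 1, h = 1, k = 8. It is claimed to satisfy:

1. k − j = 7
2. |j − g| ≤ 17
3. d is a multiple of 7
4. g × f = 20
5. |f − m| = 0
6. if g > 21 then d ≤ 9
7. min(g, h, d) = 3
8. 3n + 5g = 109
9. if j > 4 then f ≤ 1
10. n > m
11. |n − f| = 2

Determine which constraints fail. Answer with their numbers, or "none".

Constraints 2, 7 do not hold.

1. k − j = 8 − 1 = 7 — OK.
2. |1 − 20| = 19; 19 > 17, exceeds bound 17 — violated.
3. 7 / 7 = 1, so 7 divides 7 — OK.
4. g × f = 20 × 1 = 20 — OK.
5. |1 − 1| = 0 — OK.
6. g = 20, not > 21; antecedent false, conditional vacuously true — OK.
7. min(20, 1, 7) = 1, not 3 — violated.
8. 3n + 5g = 3(3) + 5(20) = 109 — OK.
9. j = 1, not > 4; antecedent false, conditional vacuously true — OK.
10. n = 3, m = 1; 3 > 1 — OK.
11. |3 − 1| = 2 — OK.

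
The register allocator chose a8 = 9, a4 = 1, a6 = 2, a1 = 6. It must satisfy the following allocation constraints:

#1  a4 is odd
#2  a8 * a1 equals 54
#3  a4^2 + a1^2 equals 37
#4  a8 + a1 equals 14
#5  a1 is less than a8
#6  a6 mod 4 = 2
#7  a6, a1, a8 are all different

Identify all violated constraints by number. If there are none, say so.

Constraint 4 does not hold.

#1 a4 = 1 is odd  yes
#2 a8 * a1 = 9 * 6 = 54  yes
#3 a4^2 + a1^2 = 1^2 + 6^2 = 1 + 36 = 37  yes
#4 a8 + a1 = 9 + 6 = 15, not 14  no
#5 a1 = 6, a8 = 9; 6 < 9  yes
#6 2 mod 4 = 2  yes
#7 values 2, 6, 9 are pairwise distinct  yes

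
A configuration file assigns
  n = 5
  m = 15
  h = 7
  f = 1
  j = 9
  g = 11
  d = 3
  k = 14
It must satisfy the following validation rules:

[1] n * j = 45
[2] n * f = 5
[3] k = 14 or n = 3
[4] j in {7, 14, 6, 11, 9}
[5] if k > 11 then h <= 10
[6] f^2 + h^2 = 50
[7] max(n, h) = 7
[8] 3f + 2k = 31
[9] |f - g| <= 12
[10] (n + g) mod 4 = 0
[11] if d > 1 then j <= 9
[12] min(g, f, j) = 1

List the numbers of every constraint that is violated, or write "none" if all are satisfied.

Yes — all constraints hold.

[1] n * j = 5 * 9 = 45 — holds.
[2] n * f = 5 * 1 = 5 — holds.
[3] k = 14 = 14 (first disjunct) — holds.
[4] j = 9 is in {7, 14, 6, 11, 9} — holds.
[5] k = 14 > 11, so we need h ≤ 10; h = 7 ≤ 10 — holds.
[6] f^2 + h^2 = 1^2 + 7^2 = 1 + 49 = 50 — holds.
[7] max(5, 7) = 7 — holds.
[8] 3f + 2k = 3(1) + 2(14) = 31 — holds.
[9] |1 - 11| = 10; 10 ≤ 12 — holds.
[10] n + g = 16; 16 mod 4 = 0 — holds.
[11] d = 3 > 1, so we need j ≤ 9; j = 9 ≤ 9 — holds.
[12] min(11, 1, 9) = 1 — holds.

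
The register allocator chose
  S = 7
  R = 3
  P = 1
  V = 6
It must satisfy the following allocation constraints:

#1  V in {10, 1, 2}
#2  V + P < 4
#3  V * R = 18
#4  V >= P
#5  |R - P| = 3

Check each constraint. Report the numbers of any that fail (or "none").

Violated: 1, 2, 5.

#1 V = 6 is not in {10, 1, 2} — does not hold.
#2 V + P = 6 + 1 = 7; 7 ≥ 4, bound 4 not met — does not hold.
#3 V * R = 6 * 3 = 18 — holds.
#4 V = 6, P = 1; 6 ≥ 1 — holds.
#5 |3 - 1| = 2, not 3 — does not hold.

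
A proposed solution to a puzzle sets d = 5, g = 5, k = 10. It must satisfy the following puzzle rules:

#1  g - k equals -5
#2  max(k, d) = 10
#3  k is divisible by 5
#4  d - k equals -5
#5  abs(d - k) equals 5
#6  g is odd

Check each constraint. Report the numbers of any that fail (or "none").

#1 g - k = 5 - 10 = -5 — holds.
#2 max(10, 5) = 10 — holds.
#3 10 / 5 = 2, so 5 divides 10 — holds.
#4 d - k = 5 - 10 = -5 — holds.
#5 abs(5 - 10) = 5 — holds.
#6 g = 5 is odd — holds.

Yes — all constraints hold.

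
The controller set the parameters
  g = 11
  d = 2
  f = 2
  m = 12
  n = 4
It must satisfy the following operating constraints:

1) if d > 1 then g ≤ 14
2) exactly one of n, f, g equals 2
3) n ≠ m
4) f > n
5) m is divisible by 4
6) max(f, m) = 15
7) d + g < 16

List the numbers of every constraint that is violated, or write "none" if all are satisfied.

1) d = 2 > 1, so we need g ≤ 14; g = 11 ≤ 14 — OK.
2) n=4, f=2, g=11; 1 of them equals 2 — OK.
3) n = 4, m = 12; distinct — OK.
4) f = 2, n = 4; 2 ≤ 4 (want >) — violated.
5) 12 / 4 = 3, so 4 divides 12 — OK.
6) max(2, 12) = 12, not 15 — violated.
7) d + g = 2 + 11 = 13; 13 < 16 — OK.

No — constraints 4 and 6 are not satisfied.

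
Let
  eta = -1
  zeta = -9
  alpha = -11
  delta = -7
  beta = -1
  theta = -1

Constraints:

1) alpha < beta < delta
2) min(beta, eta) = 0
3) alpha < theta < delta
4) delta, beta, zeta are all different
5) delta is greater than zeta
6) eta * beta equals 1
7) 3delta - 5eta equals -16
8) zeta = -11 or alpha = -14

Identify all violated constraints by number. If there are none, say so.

Constraints 1, 2, 3, and 8 do not hold.

1) values -11, -1, -7; beta = -1 is not < delta = -7 — violated.
2) min(-1, -1) = -1, not 0 — violated.
3) values -11, -1, -7; theta = -1 is not < delta = -7 — violated.
4) values -7, -1, -9 are pairwise distinct — OK.
5) delta = -7, zeta = -9; -7 > -9 — OK.
6) eta * beta = -1 * (-1) = 1 — OK.
7) 3delta - 5eta = 3(-7) - 5(-1) = -16 — OK.
8) zeta = -9 ≠ -11 and alpha = -11 ≠ -14; both disjuncts false — violated.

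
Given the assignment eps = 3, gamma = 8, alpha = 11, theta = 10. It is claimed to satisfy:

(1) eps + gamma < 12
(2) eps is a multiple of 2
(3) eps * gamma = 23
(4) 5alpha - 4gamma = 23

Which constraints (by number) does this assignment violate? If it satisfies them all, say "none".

No — constraints 2 and 3 are not satisfied.

(1) eps + gamma = 3 + 8 = 11; 11 < 12 — holds.
(2) 3 = 2*1 + 1, so 2 does not divide 3 — fails.
(3) eps * gamma = 3 * 8 = 24, not 23 — fails.
(4) 5alpha - 4gamma = 5(11) - 4(8) = 23 — holds.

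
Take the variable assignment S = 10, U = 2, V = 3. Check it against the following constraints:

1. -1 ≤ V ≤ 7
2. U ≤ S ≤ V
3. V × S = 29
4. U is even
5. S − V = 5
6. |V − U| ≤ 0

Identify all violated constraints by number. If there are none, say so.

1. V = 3 lies in [-1, 7] — OK.
2. values 2, 10, 3; S = 10 is not ≤ V = 3 — violated.
3. V × S = 3 × 10 = 30, not 29 — violated.
4. U = 2 is even — OK.
5. S − V = 10 − 3 = 7, not 5 — violated.
6. |3 − 2| = 1; 1 > 0, exceeds bound 0 — violated.

No — constraints 2, 3, 5, and 6 are not satisfied.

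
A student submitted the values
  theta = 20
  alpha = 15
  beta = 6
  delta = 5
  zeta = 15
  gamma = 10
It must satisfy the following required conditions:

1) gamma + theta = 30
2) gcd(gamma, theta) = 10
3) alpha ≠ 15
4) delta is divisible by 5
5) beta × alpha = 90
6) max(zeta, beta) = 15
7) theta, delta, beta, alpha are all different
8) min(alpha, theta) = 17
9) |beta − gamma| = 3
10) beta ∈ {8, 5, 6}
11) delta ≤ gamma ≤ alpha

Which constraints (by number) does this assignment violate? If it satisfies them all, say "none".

No — constraints 3, 8, 9 are not satisfied.

1) gamma + theta = 10 + 20 = 30 — satisfied.
2) gcd(10, 20) = 10 — satisfied.
3) alpha = 15, but 15 is required to differ — violated.
4) 5 / 5 = 1, so 5 divides 5 — satisfied.
5) beta × alpha = 6 × 15 = 90 — satisfied.
6) max(15, 6) = 15 — satisfied.
7) values 20, 5, 6, 15 are pairwise distinct — satisfied.
8) min(15, 20) = 15, not 17 — violated.
9) |6 − 10| = 4, not 3 — violated.
10) beta = 6 is in {8, 5, 6} — satisfied.
11) values 5 ≤ 10 ≤ 15 — satisfied.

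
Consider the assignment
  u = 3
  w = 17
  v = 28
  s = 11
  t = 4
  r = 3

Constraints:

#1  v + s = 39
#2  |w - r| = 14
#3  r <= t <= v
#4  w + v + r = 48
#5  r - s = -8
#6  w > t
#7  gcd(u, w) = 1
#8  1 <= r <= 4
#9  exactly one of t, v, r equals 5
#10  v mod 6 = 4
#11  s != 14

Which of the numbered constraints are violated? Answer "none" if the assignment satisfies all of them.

#1 v + s = 28 + 11 = 39  ✔
#2 |17 - 3| = 14  ✔
#3 values 3 <= 4 <= 28  ✔
#4 w + v + r = 17 + 28 + 3 = 48  ✔
#5 r - s = 3 - 11 = -8  ✔
#6 w = 17, t = 4; 17 > 4  ✔
#7 gcd(3, 17) = 1  ✔
#8 r = 3 lies in [1, 4]  ✔
#9 t=4, v=28, r=3; 0 of them equal 5, not exactly one  ✘
#10 28 mod 6 = 4  ✔
#11 s = 11, and 11 ≠ 14  ✔

The assignment fails constraint 9.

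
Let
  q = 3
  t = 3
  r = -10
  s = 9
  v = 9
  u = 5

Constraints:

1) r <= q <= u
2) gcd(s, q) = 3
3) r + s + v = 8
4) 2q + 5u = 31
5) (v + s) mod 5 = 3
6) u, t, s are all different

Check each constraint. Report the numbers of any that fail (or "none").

1) values -10 <= 3 <= 5  holds
2) gcd(9, 3) = 3  holds
3) r + s + v = -10 + 9 + 9 = 8  holds
4) 2q + 5u = 2(3) + 5(5) = 31  holds
5) v + s = 18; 18 mod 5 = 3  holds
6) values 5, 3, 9 are pairwise distinct  holds

The assignment satisfies every constraint.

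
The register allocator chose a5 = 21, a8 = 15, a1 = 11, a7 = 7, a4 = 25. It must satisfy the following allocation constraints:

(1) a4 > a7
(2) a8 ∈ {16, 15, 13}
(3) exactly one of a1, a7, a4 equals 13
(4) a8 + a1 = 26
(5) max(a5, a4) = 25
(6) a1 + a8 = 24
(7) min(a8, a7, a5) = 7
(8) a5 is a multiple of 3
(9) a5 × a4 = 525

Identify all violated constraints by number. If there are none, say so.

The assignment fails constraints 3 and 6.

(1) a4 = 25, a7 = 7; 25 > 7 — satisfied.
(2) a8 = 15 is in {16, 15, 13} — satisfied.
(3) a1=11, a7=7, a4=25; 0 of them equal 13, not exactly one — violated.
(4) a8 + a1 = 15 + 11 = 26 — satisfied.
(5) max(21, 25) = 25 — satisfied.
(6) a1 + a8 = 11 + 15 = 26, not 24 — violated.
(7) min(15, 7, 21) = 7 — satisfied.
(8) 21 / 3 = 7, so 3 divides 21 — satisfied.
(9) a5 × a4 = 21 × 25 = 525 — satisfied.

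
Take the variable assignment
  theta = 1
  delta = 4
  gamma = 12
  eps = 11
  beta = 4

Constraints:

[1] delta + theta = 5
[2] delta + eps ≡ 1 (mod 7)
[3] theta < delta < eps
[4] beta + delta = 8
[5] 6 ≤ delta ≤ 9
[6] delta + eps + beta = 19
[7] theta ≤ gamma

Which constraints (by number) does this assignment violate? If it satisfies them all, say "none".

Violated: 5.

[1] delta + theta = 4 + 1 = 5 — satisfied.
[2] delta + eps = 15; 15 mod 7 = 1 — satisfied.
[3] values 1 < 4 < 11 — satisfied.
[4] beta + delta = 4 + 4 = 8 — satisfied.
[5] delta = 4 is outside [6, 9] — violated.
[6] delta + eps + beta = 4 + 11 + 4 = 19 — satisfied.
[7] theta = 1, gamma = 12; 1 ≤ 12 — satisfied.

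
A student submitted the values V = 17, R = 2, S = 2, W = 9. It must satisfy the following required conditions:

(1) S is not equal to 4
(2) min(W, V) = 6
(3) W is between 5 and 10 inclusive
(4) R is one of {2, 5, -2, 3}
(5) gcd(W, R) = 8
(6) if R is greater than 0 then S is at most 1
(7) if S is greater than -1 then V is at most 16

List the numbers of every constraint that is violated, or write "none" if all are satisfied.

Constraints 2, 5, 6, and 7 do not hold.

(1) S = 2, and 2 ≠ 4  ✓
(2) min(9, 17) = 9, not 6  ✗
(3) W = 9 lies in [5, 10]  ✓
(4) R = 2 is in {2, 5, -2, 3}  ✓
(5) gcd(9, 2) = 1, not 8  ✗
(6) R = 2 > 0, so we need S ≤ 1; but S = 2 > 1  ✗
(7) S = 2 > -1, so we need V ≤ 16; but V = 17 > 16  ✗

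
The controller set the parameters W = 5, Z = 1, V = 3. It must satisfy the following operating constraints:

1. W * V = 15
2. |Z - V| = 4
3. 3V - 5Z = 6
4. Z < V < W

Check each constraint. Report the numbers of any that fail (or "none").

1. W * V = 5 * 3 = 15 — OK.
2. |1 - 3| = 2, not 4 — violated.
3. 3V - 5Z = 3(3) - 5(1) = 4, not 6 — violated.
4. values 1 < 3 < 5 — OK.

The assignment fails constraints 2, 3.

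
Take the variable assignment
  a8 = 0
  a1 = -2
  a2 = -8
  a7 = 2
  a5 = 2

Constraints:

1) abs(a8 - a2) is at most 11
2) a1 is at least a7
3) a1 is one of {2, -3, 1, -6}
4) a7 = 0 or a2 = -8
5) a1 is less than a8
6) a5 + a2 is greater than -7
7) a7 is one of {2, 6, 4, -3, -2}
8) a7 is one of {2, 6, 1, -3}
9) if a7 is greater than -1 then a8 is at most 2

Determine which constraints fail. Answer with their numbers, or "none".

Constraints 2 and 3 do not hold.

1) abs(0 - (-8)) = 8; 8 ≤ 11  ✓
2) a1 = -2, a7 = 2; -2 < 2 (want ≥)  ✗
3) a1 = -2 is not in {2, -3, 1, -6}  ✗
4) a7 = 2 ≠ 0, but a2 = -8 = -8 (second disjunct)  ✓
5) a1 = -2, a8 = 0; -2 < 0  ✓
6) a5 + a2 = 2 + (-8) = -6; -6 > -7  ✓
7) a7 = 2 is in {2, 6, 4, -3, -2}  ✓
8) a7 = 2 is in {2, 6, 1, -3}  ✓
9) a7 = 2 > -1, so we need a8 ≤ 2; a8 = 0 ≤ 2  ✓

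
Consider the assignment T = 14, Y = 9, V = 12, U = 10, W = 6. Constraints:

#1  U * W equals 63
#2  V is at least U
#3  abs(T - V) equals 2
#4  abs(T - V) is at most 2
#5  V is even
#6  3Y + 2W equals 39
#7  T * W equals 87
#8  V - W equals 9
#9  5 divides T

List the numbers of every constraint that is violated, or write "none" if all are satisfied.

The assignment fails constraints 1, 7, 8, and 9.

#1 U * W = 10 * 6 = 60, not 63 — violated.
#2 V = 12, U = 10; 12 ≥ 10 — OK.
#3 abs(14 - 12) = 2 — OK.
#4 abs(14 - 12) = 2; 2 ≤ 2 — OK.
#5 V = 12 is even — OK.
#6 3Y + 2W = 3(9) + 2(6) = 39 — OK.
#7 T * W = 14 * 6 = 84, not 87 — violated.
#8 V - W = 12 - 6 = 6, not 9 — violated.
#9 14 = 5*2 + 4, so 5 does not divide 14 — violated.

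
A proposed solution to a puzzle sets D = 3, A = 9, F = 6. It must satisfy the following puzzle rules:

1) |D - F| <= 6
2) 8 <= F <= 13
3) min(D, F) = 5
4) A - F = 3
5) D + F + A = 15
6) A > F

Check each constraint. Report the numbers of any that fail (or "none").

1) |3 - 6| = 3; 3 ≤ 6  holds
2) F = 6 is outside [8, 13]  fails
3) min(3, 6) = 3, not 5  fails
4) A - F = 9 - 6 = 3  holds
5) D + F + A = 3 + 6 + 9 = 18, not 15  fails
6) A = 9, F = 6; 9 > 6  holds

Constraints 2, 3, 5 do not hold.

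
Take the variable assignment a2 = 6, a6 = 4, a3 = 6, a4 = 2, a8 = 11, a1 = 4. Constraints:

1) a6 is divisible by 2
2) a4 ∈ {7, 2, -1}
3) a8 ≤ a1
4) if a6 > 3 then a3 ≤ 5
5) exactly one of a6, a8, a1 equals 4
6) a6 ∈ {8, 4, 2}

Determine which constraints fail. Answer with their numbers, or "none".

The assignment fails constraints 3, 4, and 5.

1) 4 / 2 = 2, so 2 divides 4  ✔
2) a4 = 2 is in {7, 2, -1}  ✔
3) a8 = 11, a1 = 4; 11 > 4 (want ≤)  ✘
4) a6 = 4 > 3, so we need a3 ≤ 5; but a3 = 6 > 5  ✘
5) a6=4, a8=11, a1=4; 2 of them equal 4, not exactly one  ✘
6) a6 = 4 is in {8, 4, 2}  ✔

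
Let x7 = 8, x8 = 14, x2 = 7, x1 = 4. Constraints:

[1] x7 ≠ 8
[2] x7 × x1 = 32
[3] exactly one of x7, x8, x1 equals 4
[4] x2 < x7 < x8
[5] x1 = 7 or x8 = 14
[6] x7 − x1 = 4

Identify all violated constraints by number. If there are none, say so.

[1] x7 = 8, but 8 is required to differ — violated.
[2] x7 × x1 = 8 × 4 = 32 — satisfied.
[3] x7=8, x8=14, x1=4; 1 of them equals 4 — satisfied.
[4] values 7 < 8 < 14 — satisfied.
[5] x1 = 4 ≠ 7, but x8 = 14 = 14 (second disjunct) — satisfied.
[6] x7 − x1 = 8 − 4 = 4 — satisfied.

No — constraint 1 is not satisfied.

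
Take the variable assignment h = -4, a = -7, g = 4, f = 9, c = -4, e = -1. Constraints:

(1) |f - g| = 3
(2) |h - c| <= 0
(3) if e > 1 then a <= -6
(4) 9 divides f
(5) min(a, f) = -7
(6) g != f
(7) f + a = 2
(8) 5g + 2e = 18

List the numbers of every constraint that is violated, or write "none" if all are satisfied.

Violated: 1.

(1) |9 - 4| = 5, not 3  false
(2) |-4 - (-4)| = 0; 0 ≤ 0  true
(3) e = -1, not > 1; antecedent false, conditional vacuously true  true
(4) 9 / 9 = 1, so 9 divides 9  true
(5) min(-7, 9) = -7  true
(6) g = 4, f = 9; distinct  true
(7) f + a = 9 + (-7) = 2  true
(8) 5g + 2e = 5(4) + 2(-1) = 18  true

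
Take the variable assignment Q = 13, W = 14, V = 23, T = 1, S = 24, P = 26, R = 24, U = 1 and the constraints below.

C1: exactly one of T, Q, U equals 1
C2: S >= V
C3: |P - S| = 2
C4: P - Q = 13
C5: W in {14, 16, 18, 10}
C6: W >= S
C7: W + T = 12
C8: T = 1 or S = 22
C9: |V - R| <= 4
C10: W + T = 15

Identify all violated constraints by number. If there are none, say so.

No — constraints 1, 6, and 7 are not satisfied.

C1: T=1, Q=13, U=1; 2 of them equal 1, not exactly one — fails.
C2: S = 24, V = 23; 24 ≥ 23 — holds.
C3: |26 - 24| = 2 — holds.
C4: P - Q = 26 - 13 = 13 — holds.
C5: W = 14 is in {14, 16, 18, 10} — holds.
C6: W = 14, S = 24; 14 < 24 (want ≥) — fails.
C7: W + T = 14 + 1 = 15, not 12 — fails.
C8: T = 1 = 1 (first disjunct) — holds.
C9: |23 - 24| = 1; 1 ≤ 4 — holds.
C10: W + T = 14 + 1 = 15 — holds.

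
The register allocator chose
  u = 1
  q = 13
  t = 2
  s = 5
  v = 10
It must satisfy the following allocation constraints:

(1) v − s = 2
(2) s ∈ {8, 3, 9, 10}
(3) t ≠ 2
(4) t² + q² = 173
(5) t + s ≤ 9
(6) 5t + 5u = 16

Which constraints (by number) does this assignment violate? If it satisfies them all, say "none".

(1) v − s = 10 − 5 = 5, not 2 — fails.
(2) s = 5 is not in {8, 3, 9, 10} — fails.
(3) t = 2, but 2 is required to differ — fails.
(4) t² + q² = 2² + 13² = 4 + 169 = 173 — holds.
(5) t + s = 2 + 5 = 7; 7 ≤ 9 — holds.
(6) 5t + 5u = 5(2) + 5(1) = 15, not 16 — fails.

No — constraints 1, 2, 3, and 6 are not satisfied.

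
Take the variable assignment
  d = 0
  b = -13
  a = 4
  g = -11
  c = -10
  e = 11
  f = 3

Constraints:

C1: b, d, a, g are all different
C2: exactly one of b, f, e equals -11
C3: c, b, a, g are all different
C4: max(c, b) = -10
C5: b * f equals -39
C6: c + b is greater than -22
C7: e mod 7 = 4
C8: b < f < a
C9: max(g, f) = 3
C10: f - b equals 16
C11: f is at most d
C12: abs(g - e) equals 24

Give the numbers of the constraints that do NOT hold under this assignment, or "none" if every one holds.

C1: values -13, 0, 4, -11 are pairwise distinct — holds.
C2: b=-13, f=3, e=11; 0 of them equal -11, not exactly one — fails.
C3: values -10, -13, 4, -11 are pairwise distinct — holds.
C4: max(-10, -13) = -10 — holds.
C5: b * f = -13 * 3 = -39 — holds.
C6: c + b = -10 + (-13) = -23; -23 ≤ -22, bound -22 not met — fails.
C7: 11 mod 7 = 4 — holds.
C8: values -13 < 3 < 4 — holds.
C9: max(-11, 3) = 3 — holds.
C10: f - b = 3 - (-13) = 16 — holds.
C11: f = 3, d = 0; 3 > 0 (want ≤) — fails.
C12: abs(-11 - 11) = 22, not 24 — fails.

Constraints 2, 6, 11, and 12 do not hold.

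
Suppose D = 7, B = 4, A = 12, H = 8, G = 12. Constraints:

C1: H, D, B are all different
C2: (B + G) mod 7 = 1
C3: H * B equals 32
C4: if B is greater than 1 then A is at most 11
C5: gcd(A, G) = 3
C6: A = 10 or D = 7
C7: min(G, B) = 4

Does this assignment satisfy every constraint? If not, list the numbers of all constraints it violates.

Violated: 2, 4, and 5.

C1: values 8, 7, 4 are pairwise distinct  yes
C2: B + G = 16; 16 mod 7 = 2, not 1  no
C3: H * B = 8 * 4 = 32  yes
C4: B = 4 > 1, so we need A ≤ 11; but A = 12 > 11  no
C5: gcd(12, 12) = 12, not 3  no
C6: A = 12 ≠ 10, but D = 7 = 7 (second disjunct)  yes
C7: min(12, 4) = 4  yes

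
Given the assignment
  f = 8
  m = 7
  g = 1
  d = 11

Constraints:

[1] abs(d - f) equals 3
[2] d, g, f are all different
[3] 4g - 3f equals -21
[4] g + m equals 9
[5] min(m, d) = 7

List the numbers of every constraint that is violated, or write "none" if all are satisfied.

Constraints 3 and 4 are violated.

[1] abs(11 - 8) = 3 — holds.
[2] values 11, 1, 8 are pairwise distinct — holds.
[3] 4g - 3f = 4(1) - 3(8) = -20, not -21 — does not hold.
[4] g + m = 1 + 7 = 8, not 9 — does not hold.
[5] min(7, 11) = 7 — holds.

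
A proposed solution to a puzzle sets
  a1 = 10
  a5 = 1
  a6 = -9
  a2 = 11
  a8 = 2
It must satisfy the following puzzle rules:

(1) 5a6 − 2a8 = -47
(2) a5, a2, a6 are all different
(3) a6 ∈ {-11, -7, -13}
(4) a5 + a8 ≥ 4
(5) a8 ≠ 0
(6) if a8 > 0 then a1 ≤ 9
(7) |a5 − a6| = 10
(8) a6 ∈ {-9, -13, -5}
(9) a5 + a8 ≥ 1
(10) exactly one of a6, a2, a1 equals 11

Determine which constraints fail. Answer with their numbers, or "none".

(1) 5a6 − 2a8 = 5(-9) − 2(2) = -49, not -47 — violated.
(2) values 1, 11, -9 are pairwise distinct — OK.
(3) a6 = -9 is not in {-11, -7, -13} — violated.
(4) a5 + a8 = 1 + 2 = 3; 3 < 4, bound 4 not met — violated.
(5) a8 = 2, and 2 ≠ 0 — OK.
(6) a8 = 2 > 0, so we need a1 ≤ 9; but a1 = 10 > 9 — violated.
(7) |1 − (-9)| = 10 — OK.
(8) a6 = -9 is in {-9, -13, -5} — OK.
(9) a5 + a8 = 1 + 2 = 3; 3 ≥ 1 — OK.
(10) a6=-9, a2=11, a1=10; 1 of them equals 11 — OK.

No — constraints 1, 3, 4, 6 are not satisfied.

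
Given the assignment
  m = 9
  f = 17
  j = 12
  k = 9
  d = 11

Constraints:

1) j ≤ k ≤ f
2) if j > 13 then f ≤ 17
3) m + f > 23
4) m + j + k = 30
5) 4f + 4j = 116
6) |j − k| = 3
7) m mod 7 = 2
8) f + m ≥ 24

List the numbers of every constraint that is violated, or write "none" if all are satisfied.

Constraint 1 does not hold.

1) values 12, 9, 17; j = 12 is not ≤ k = 9 — violated.
2) j = 12, not > 13; antecedent false, conditional vacuously true — satisfied.
3) m + f = 9 + 17 = 26; 26 > 23 — satisfied.
4) m + j + k = 9 + 12 + 9 = 30 — satisfied.
5) 4f + 4j = 4(17) + 4(12) = 116 — satisfied.
6) |12 − 9| = 3 — satisfied.
7) 9 mod 7 = 2 — satisfied.
8) f + m = 17 + 9 = 26; 26 ≥ 24 — satisfied.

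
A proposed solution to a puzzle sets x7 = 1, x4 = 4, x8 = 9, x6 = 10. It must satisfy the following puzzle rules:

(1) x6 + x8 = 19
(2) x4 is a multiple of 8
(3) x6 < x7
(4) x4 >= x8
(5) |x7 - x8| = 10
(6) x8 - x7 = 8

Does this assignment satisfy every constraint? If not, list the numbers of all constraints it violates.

Constraints 2, 3, 4, and 5 are violated.

(1) x6 + x8 = 10 + 9 = 19 — satisfied.
(2) 4 = 8*0 + 4, so 8 does not divide 4 — violated.
(3) x6 = 10, x7 = 1; 10 ≥ 1 (want <) — violated.
(4) x4 = 4, x8 = 9; 4 < 9 (want ≥) — violated.
(5) |1 - 9| = 8, not 10 — violated.
(6) x8 - x7 = 9 - 1 = 8 — satisfied.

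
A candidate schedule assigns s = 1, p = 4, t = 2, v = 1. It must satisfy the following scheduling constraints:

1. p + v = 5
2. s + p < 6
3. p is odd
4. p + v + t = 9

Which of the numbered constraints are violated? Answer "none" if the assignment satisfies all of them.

Violated: 3 and 4.

1. p + v = 4 + 1 = 5  true
2. s + p = 1 + 4 = 5; 5 < 6  true
3. p = 4 is even  false
4. p + v + t = 4 + 1 + 2 = 7, not 9  false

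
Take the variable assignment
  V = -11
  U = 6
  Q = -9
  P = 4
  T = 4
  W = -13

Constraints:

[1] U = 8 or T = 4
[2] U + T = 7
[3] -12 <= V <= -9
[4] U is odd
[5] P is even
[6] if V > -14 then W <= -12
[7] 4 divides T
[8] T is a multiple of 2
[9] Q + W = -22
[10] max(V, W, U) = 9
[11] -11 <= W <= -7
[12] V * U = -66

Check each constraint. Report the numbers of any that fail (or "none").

Constraints 2, 4, 10, and 11 are violated.

[1] U = 6 ≠ 8, but T = 4 = 4 (second disjunct) — satisfied.
[2] U + T = 6 + 4 = 10, not 7 — violated.
[3] V = -11 lies in [-12, -9] — satisfied.
[4] U = 6 is even — violated.
[5] P = 4 is even — satisfied.
[6] V = -11 > -14, so we need W ≤ -12; W = -13 ≤ -12 — satisfied.
[7] 4 / 4 = 1, so 4 divides 4 — satisfied.
[8] 4 / 2 = 2, so 2 divides 4 — satisfied.
[9] Q + W = -9 + (-13) = -22 — satisfied.
[10] max(-11, -13, 6) = 6, not 9 — violated.
[11] W = -13 is outside [-11, -7] — violated.
[12] V * U = -11 * 6 = -66 — satisfied.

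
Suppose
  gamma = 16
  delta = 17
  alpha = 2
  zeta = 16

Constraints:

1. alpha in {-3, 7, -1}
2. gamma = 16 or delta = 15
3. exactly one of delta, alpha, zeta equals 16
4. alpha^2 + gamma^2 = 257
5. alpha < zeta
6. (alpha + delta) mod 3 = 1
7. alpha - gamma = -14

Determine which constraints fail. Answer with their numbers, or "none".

Violated: 1 and 4.

1. alpha = 2 is not in {-3, 7, -1}  fails
2. gamma = 16 = 16 (first disjunct)  holds
3. delta=17, alpha=2, zeta=16; 1 of them equals 16  holds
4. alpha^2 + gamma^2 = 2^2 + 16^2 = 4 + 256 = 260, not 257  fails
5. alpha = 2, zeta = 16; 2 < 16  holds
6. alpha + delta = 19; 19 mod 3 = 1  holds
7. alpha - gamma = 2 - 16 = -14  holds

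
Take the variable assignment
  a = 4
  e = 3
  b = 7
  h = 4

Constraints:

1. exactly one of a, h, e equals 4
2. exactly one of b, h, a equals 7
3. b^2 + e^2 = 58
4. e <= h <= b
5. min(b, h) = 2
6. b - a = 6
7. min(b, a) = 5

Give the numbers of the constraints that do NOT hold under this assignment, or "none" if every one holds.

1. a=4, h=4, e=3; 2 of them equal 4, not exactly one — violated.
2. b=7, h=4, a=4; 1 of them equals 7 — OK.
3. b^2 + e^2 = 7^2 + 3^2 = 49 + 9 = 58 — OK.
4. values 3 <= 4 <= 7 — OK.
5. min(7, 4) = 4, not 2 — violated.
6. b - a = 7 - 4 = 3, not 6 — violated.
7. min(7, 4) = 4, not 5 — violated.

The assignment fails constraints 1, 5, 6, and 7.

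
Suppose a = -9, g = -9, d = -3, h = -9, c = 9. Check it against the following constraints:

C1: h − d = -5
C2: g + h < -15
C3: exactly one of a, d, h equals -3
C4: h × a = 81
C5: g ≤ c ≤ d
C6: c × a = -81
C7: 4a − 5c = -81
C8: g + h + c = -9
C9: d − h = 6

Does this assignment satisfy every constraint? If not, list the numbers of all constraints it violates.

Constraints 1 and 5 are violated.

C1: h − d = -9 − (-3) = -6, not -5  FAIL
C2: g + h = -9 + (-9) = -18; -18 < -15  OK
C3: a=-9, d=-3, h=-9; 1 of them equals -3  OK
C4: h × a = -9 × (-9) = 81  OK
C5: values -9, 9, -3; c = 9 is not ≤ d = -3  FAIL
C6: c × a = 9 × (-9) = -81  OK
C7: 4a − 5c = 4(-9) − 5(9) = -81  OK
C8: g + h + c = -9 + (-9) + 9 = -9  OK
C9: d − h = -3 − (-9) = 6  OK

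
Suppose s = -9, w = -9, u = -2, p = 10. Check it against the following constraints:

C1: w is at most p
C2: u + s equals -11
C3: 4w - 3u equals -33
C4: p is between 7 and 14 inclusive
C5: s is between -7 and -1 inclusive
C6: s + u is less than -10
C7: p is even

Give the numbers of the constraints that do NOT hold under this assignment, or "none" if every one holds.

Constraints 3 and 5 do not hold.

C1: w = -9, p = 10; -9 ≤ 10 — satisfied.
C2: u + s = -2 + (-9) = -11 — satisfied.
C3: 4w - 3u = 4(-9) - 3(-2) = -30, not -33 — violated.
C4: p = 10 lies in [7, 14] — satisfied.
C5: s = -9 is outside [-7, -1] — violated.
C6: s + u = -9 + (-2) = -11; -11 < -10 — satisfied.
C7: p = 10 is even — satisfied.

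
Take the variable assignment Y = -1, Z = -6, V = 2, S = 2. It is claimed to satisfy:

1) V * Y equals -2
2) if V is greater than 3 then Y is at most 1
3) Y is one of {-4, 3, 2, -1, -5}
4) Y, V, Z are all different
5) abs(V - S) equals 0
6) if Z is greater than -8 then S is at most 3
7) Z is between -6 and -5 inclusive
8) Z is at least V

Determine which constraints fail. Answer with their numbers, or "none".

No — constraint 8 is not satisfied.

1) V * Y = 2 * (-1) = -2  holds
2) V = 2, not > 3; antecedent false, conditional vacuously true  holds
3) Y = -1 is in {-4, 3, 2, -1, -5}  holds
4) values -1, 2, -6 are pairwise distinct  holds
5) abs(2 - 2) = 0  holds
6) Z = -6 > -8, so we need S ≤ 3; S = 2 ≤ 3  holds
7) Z = -6 lies in [-6, -5]  holds
8) Z = -6, V = 2; -6 < 2 (want ≥)  fails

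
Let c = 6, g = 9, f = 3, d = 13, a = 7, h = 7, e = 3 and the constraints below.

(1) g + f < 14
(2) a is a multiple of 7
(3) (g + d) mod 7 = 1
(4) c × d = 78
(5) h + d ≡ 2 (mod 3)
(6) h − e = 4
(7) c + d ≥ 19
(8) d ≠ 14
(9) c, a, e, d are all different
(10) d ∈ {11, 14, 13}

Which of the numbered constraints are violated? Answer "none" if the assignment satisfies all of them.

Yes — all constraints hold.

(1) g + f = 9 + 3 = 12; 12 < 14 — holds.
(2) 7 / 7 = 1, so 7 divides 7 — holds.
(3) g + d = 22; 22 mod 7 = 1 — holds.
(4) c × d = 6 × 13 = 78 — holds.
(5) h + d = 20; 20 mod 3 = 2 — holds.
(6) h − e = 7 − 3 = 4 — holds.
(7) c + d = 6 + 13 = 19; 19 ≥ 19 — holds.
(8) d = 13, and 13 ≠ 14 — holds.
(9) values 6, 7, 3, 13 are pairwise distinct — holds.
(10) d = 13 is in {11, 14, 13} — holds.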